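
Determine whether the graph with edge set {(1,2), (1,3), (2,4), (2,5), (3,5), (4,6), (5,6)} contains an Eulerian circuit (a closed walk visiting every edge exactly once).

Step 1: Find the degree of each vertex:
  deg(1) = 2
  deg(2) = 3
  deg(3) = 2
  deg(4) = 2
  deg(5) = 3
  deg(6) = 2

Step 2: Count vertices with odd degree:
  Odd-degree vertices: 2, 5 (2 total)

Step 3: Apply Euler's theorem:
  - Eulerian circuit exists iff graph is connected and all vertices have even degree
  - Eulerian path exists iff graph is connected and has 0 or 2 odd-degree vertices

Graph is connected with exactly 2 odd-degree vertices (2, 5).
Eulerian path exists (starting and ending at the odd-degree vertices), but no Eulerian circuit.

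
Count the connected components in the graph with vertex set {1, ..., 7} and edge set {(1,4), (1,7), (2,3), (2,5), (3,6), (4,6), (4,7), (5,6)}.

Step 1: Build adjacency list from edges:
  1: 4, 7
  2: 3, 5
  3: 2, 6
  4: 1, 6, 7
  5: 2, 6
  6: 3, 4, 5
  7: 1, 4

Step 2: Run BFS/DFS from vertex 1:
  Visited: {1, 4, 7, 6, 3, 5, 2}
  Reached 7 of 7 vertices

Step 3: All 7 vertices reached from vertex 1, so the graph is connected.
Number of connected components: 1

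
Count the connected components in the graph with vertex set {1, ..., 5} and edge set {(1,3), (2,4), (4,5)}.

Step 1: Build adjacency list from edges:
  1: 3
  2: 4
  3: 1
  4: 2, 5
  5: 4

Step 2: Run BFS/DFS from vertex 1:
  Visited: {1, 3}
  Reached 2 of 5 vertices

Step 3: Only 2 of 5 vertices reached. Graph is disconnected.
Connected components: {1, 3}, {2, 4, 5}
Number of connected components: 2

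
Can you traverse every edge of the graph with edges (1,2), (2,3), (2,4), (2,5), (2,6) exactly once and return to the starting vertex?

Step 1: Find the degree of each vertex:
  deg(1) = 1
  deg(2) = 5
  deg(3) = 1
  deg(4) = 1
  deg(5) = 1
  deg(6) = 1

Step 2: Count vertices with odd degree:
  Odd-degree vertices: 1, 2, 3, 4, 5, 6 (6 total)

Step 3: Apply Euler's theorem:
  - Eulerian circuit exists iff graph is connected and all vertices have even degree
  - Eulerian path exists iff graph is connected and has 0 or 2 odd-degree vertices

Graph has 6 odd-degree vertices (need 0 or 2).
Neither Eulerian path nor Eulerian circuit exists.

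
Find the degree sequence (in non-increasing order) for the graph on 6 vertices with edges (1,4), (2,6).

Step 1: Count edges incident to each vertex:
  deg(1) = 1 (neighbors: 4)
  deg(2) = 1 (neighbors: 6)
  deg(3) = 0 (neighbors: none)
  deg(4) = 1 (neighbors: 1)
  deg(5) = 0 (neighbors: none)
  deg(6) = 1 (neighbors: 2)

Step 2: Sort degrees in non-increasing order:
  Degrees: [1, 1, 0, 1, 0, 1] -> sorted: [1, 1, 1, 1, 0, 0]

Degree sequence: [1, 1, 1, 1, 0, 0]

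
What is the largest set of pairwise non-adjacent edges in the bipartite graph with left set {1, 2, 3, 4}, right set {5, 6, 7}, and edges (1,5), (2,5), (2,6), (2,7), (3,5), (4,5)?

Step 1: List the neighbors of each left vertex:
  1: 5
  2: 5, 6, 7
  3: 5
  4: 5

Step 2: Greedily match left vertices, then look for augmenting paths:
  Match 1 -- 5
  Match 2 -- 6
  No augmenting path remains.

Step 3: Verify this is maximum:
  Matching has size 2. The vertex set {2, 5} covers every edge and has size 2; any matching has at most one edge per cover vertex, so 2 is maximum (König's theorem).

Maximum matching: {(1,5), (2,6)}
Size: 2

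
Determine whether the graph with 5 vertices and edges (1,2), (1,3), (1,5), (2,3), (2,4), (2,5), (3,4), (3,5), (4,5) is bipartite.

Step 1: Attempt 2-coloring using BFS:
  Start at vertex 1, assign color 0
  Color vertex 2 with color 1 (neighbor of 1)
  Color vertex 3 with color 1 (neighbor of 1)
  Color vertex 5 with color 1 (neighbor of 1)

Step 2: Conflict found! Vertices 2 and 3 are adjacent but have the same color.
This means the graph contains an odd cycle.

The graph is NOT bipartite.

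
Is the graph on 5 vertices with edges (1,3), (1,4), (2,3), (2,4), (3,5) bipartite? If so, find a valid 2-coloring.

Step 1: Attempt 2-coloring using BFS:
  Start at vertex 1, assign color 0
  Color vertex 3 with color 1 (neighbor of 1)
  Color vertex 4 with color 1 (neighbor of 1)
  Color vertex 2 with color 0 (neighbor of 3)
  Color vertex 5 with color 0 (neighbor of 3)

Step 2: 2-coloring succeeded. No conflicts found.
  Set A (color 0): {1, 2, 5}
  Set B (color 1): {3, 4}

The graph is bipartite with partition {1, 2, 5}, {3, 4}.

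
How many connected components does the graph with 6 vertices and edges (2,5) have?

Step 1: Build adjacency list from edges:
  1: (none)
  2: 5
  3: (none)
  4: (none)
  5: 2
  6: (none)

Step 2: Run BFS/DFS from vertex 1:
  Visited: {1}
  Reached 1 of 6 vertices

Step 3: Only 1 of 6 vertices reached. Graph is disconnected.
Connected components: {1}, {2, 5}, {3}, {4}, {6}
Number of connected components: 5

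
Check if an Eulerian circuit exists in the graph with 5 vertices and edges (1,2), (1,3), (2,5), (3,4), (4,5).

Step 1: Find the degree of each vertex:
  deg(1) = 2
  deg(2) = 2
  deg(3) = 2
  deg(4) = 2
  deg(5) = 2

Step 2: Count vertices with odd degree:
  All vertices have even degree (0 odd-degree vertices)

Step 3: Apply Euler's theorem:
  - Eulerian circuit exists iff graph is connected and all vertices have even degree
  - Eulerian path exists iff graph is connected and has 0 or 2 odd-degree vertices

Graph is connected with 0 odd-degree vertices.
Both Eulerian circuit and Eulerian path exist.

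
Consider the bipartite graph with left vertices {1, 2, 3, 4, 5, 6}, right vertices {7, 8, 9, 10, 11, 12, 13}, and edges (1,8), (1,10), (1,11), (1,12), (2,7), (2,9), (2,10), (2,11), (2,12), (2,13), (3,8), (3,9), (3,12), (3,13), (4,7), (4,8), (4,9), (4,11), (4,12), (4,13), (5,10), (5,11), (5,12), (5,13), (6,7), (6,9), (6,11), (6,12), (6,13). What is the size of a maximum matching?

Step 1: List the neighbors of each left vertex:
  1: 8, 10, 11, 12
  2: 7, 9, 10, 11, 12, 13
  3: 8, 9, 12, 13
  4: 7, 8, 9, 11, 12, 13
  5: 10, 11, 12, 13
  6: 7, 9, 11, 12, 13

Step 2: Greedily match left vertices, then look for augmenting paths:
  Match 1 -- 8
  Match 2 -- 7
  Match 3 -- 9
  Match 4 -- 11
  Match 5 -- 10
  Match 6 -- 12
  No augmenting path remains.

Step 3: Verify this is maximum:
  Matching size 6 = min(|L|, |R|) = min(6, 7), which is an upper bound, so this matching is maximum.

Maximum matching: {(1,8), (2,7), (3,9), (4,11), (5,10), (6,12)}
Size: 6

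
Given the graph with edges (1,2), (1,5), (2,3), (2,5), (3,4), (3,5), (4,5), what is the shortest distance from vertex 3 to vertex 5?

Step 1: Build adjacency list:
  1: 2, 5
  2: 1, 3, 5
  3: 2, 4, 5
  4: 3, 5
  5: 1, 2, 3, 4

Step 2: BFS from vertex 3 to find shortest path to 5:
  vertex 2 reached at distance 1
  vertex 4 reached at distance 1
  vertex 5 reached at distance 1

Step 3: Shortest path: 3 -> 5
Path length: 1 edge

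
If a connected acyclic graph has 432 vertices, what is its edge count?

A tree on n vertices always has exactly n - 1 edges.
For n = 432: edges = 432 - 1 = 431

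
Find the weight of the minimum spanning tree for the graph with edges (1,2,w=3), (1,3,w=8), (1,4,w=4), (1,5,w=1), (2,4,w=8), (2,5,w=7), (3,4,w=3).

Apply Kruskal's algorithm (sort edges by weight, add if no cycle):

Sorted edges by weight:
  (1,5) w=1
  (1,2) w=3
  (3,4) w=3
  (1,4) w=4
  (2,5) w=7
  (1,3) w=8
  (2,4) w=8

Add edge (1,5) w=1 -- no cycle. Running total: 1
Add edge (1,2) w=3 -- no cycle. Running total: 4
Add edge (3,4) w=3 -- no cycle. Running total: 7
Add edge (1,4) w=4 -- no cycle. Running total: 11

MST edges: (1,5,w=1), (1,2,w=3), (3,4,w=3), (1,4,w=4)
Total MST weight: 1 + 3 + 3 + 4 = 11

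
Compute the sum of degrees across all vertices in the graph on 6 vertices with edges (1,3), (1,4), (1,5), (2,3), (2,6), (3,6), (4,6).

Step 1: Count edges incident to each vertex:
  deg(1) = 3 (neighbors: 3, 4, 5)
  deg(2) = 2 (neighbors: 3, 6)
  deg(3) = 3 (neighbors: 1, 2, 6)
  deg(4) = 2 (neighbors: 1, 6)
  deg(5) = 1 (neighbors: 1)
  deg(6) = 3 (neighbors: 2, 3, 4)

Step 2: Sum all degrees:
  3 + 2 + 3 + 2 + 1 + 3 = 14

Verification: sum of degrees = 2 * |E| = 2 * 7 = 14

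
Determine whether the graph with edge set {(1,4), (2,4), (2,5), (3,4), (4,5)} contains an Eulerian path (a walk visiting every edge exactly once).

Step 1: Find the degree of each vertex:
  deg(1) = 1
  deg(2) = 2
  deg(3) = 1
  deg(4) = 4
  deg(5) = 2

Step 2: Count vertices with odd degree:
  Odd-degree vertices: 1, 3 (2 total)

Step 3: Apply Euler's theorem:
  - Eulerian circuit exists iff graph is connected and all vertices have even degree
  - Eulerian path exists iff graph is connected and has 0 or 2 odd-degree vertices

Graph is connected with exactly 2 odd-degree vertices (1, 3).
Eulerian path exists (starting and ending at the odd-degree vertices), but no Eulerian circuit.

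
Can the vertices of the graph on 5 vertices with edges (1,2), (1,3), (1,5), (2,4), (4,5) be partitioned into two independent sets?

Step 1: Attempt 2-coloring using BFS:
  Start at vertex 1, assign color 0
  Color vertex 2 with color 1 (neighbor of 1)
  Color vertex 3 with color 1 (neighbor of 1)
  Color vertex 5 with color 1 (neighbor of 1)
  Color vertex 4 with color 0 (neighbor of 2)

Step 2: 2-coloring succeeded. No conflicts found.
  Set A (color 0): {1, 4}
  Set B (color 1): {2, 3, 5}

The graph is bipartite with partition {1, 4}, {2, 3, 5}.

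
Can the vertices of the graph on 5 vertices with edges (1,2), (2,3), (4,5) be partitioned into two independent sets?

Step 1: Attempt 2-coloring using BFS:
  Start at vertex 1, assign color 0
  Color vertex 2 with color 1 (neighbor of 1)
  Color vertex 3 with color 0 (neighbor of 2)
  Start new component at vertex 4, assign color 0
  Color vertex 5 with color 1 (neighbor of 4)

Step 2: 2-coloring succeeded. No conflicts found.
  Set A (color 0): {1, 3, 4}
  Set B (color 1): {2, 5}

The graph is bipartite with partition {1, 3, 4}, {2, 5}.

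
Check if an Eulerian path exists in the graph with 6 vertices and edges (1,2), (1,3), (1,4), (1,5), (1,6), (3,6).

Step 1: Find the degree of each vertex:
  deg(1) = 5
  deg(2) = 1
  deg(3) = 2
  deg(4) = 1
  deg(5) = 1
  deg(6) = 2

Step 2: Count vertices with odd degree:
  Odd-degree vertices: 1, 2, 4, 5 (4 total)

Step 3: Apply Euler's theorem:
  - Eulerian circuit exists iff graph is connected and all vertices have even degree
  - Eulerian path exists iff graph is connected and has 0 or 2 odd-degree vertices

Graph has 4 odd-degree vertices (need 0 or 2).
Neither Eulerian path nor Eulerian circuit exists.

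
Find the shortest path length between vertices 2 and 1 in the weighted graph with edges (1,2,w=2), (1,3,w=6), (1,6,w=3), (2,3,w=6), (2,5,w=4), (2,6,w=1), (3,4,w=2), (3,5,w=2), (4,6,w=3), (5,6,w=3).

Step 1: Build adjacency list with weights:
  1: 2(w=2), 3(w=6), 6(w=3)
  2: 1(w=2), 3(w=6), 5(w=4), 6(w=1)
  3: 1(w=6), 2(w=6), 4(w=2), 5(w=2)
  4: 3(w=2), 6(w=3)
  5: 2(w=4), 3(w=2), 6(w=3)
  6: 1(w=3), 2(w=1), 4(w=3), 5(w=3)

Step 2: Apply Dijkstra's algorithm from vertex 2:
  Visit vertex 2 (distance=0)
    Update dist[1] = 2
    Update dist[3] = 6
    Update dist[5] = 4
    Update dist[6] = 1
  Visit vertex 6 (distance=1)
    Update dist[4] = 4
  Visit vertex 1 (distance=2)

Step 3: Shortest path: 2 -> 1
Total weight: 2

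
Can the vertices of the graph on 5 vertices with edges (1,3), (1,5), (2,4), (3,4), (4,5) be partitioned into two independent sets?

Step 1: Attempt 2-coloring using BFS:
  Start at vertex 1, assign color 0
  Color vertex 3 with color 1 (neighbor of 1)
  Color vertex 5 with color 1 (neighbor of 1)
  Color vertex 4 with color 0 (neighbor of 3)
  Color vertex 2 with color 1 (neighbor of 4)

Step 2: 2-coloring succeeded. No conflicts found.
  Set A (color 0): {1, 4}
  Set B (color 1): {2, 3, 5}

The graph is bipartite with partition {1, 4}, {2, 3, 5}.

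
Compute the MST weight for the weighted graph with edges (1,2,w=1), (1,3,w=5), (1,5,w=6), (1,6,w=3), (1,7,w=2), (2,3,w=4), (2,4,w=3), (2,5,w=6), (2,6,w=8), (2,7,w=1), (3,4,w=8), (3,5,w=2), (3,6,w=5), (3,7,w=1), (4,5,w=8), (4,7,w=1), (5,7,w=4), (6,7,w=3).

Apply Kruskal's algorithm (sort edges by weight, add if no cycle):

Sorted edges by weight:
  (1,2) w=1
  (2,7) w=1
  (3,7) w=1
  (4,7) w=1
  (1,7) w=2
  (3,5) w=2
  (1,6) w=3
  (2,4) w=3
  (6,7) w=3
  (2,3) w=4
  (5,7) w=4
  (1,3) w=5
  (3,6) w=5
  (1,5) w=6
  (2,5) w=6
  (2,6) w=8
  (3,4) w=8
  (4,5) w=8

Add edge (1,2) w=1 -- no cycle. Running total: 1
Add edge (2,7) w=1 -- no cycle. Running total: 2
Add edge (3,7) w=1 -- no cycle. Running total: 3
Add edge (4,7) w=1 -- no cycle. Running total: 4
Skip edge (1,7) w=2 -- would create cycle
Add edge (3,5) w=2 -- no cycle. Running total: 6
Add edge (1,6) w=3 -- no cycle. Running total: 9

MST edges: (1,2,w=1), (2,7,w=1), (3,7,w=1), (4,7,w=1), (3,5,w=2), (1,6,w=3)
Total MST weight: 1 + 1 + 1 + 1 + 2 + 3 = 9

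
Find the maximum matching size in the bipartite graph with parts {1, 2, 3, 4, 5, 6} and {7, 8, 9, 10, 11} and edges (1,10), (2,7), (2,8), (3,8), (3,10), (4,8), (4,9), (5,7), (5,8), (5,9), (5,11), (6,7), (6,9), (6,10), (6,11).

Step 1: List the neighbors of each left vertex:
  1: 10
  2: 7, 8
  3: 8, 10
  4: 8, 9
  5: 7, 8, 9, 11
  6: 7, 9, 10, 11

Step 2: Greedily match left vertices, then look for augmenting paths:
  Match 1 -- 10
  Match 2 -- 7
  Match 3 -- 8
  Match 4 -- 9
  Match 5 -- 11
  No augmenting path remains.

Step 3: Verify this is maximum:
  Matching size 5 = min(|L|, |R|) = min(6, 5), which is an upper bound, so this matching is maximum.

Maximum matching: {(1,10), (2,7), (3,8), (4,9), (5,11)}
Size: 5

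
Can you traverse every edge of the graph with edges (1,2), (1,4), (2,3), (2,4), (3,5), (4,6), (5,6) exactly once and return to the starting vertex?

Step 1: Find the degree of each vertex:
  deg(1) = 2
  deg(2) = 3
  deg(3) = 2
  deg(4) = 3
  deg(5) = 2
  deg(6) = 2

Step 2: Count vertices with odd degree:
  Odd-degree vertices: 2, 4 (2 total)

Step 3: Apply Euler's theorem:
  - Eulerian circuit exists iff graph is connected and all vertices have even degree
  - Eulerian path exists iff graph is connected and has 0 or 2 odd-degree vertices

Graph is connected with exactly 2 odd-degree vertices (2, 4).
Eulerian path exists (starting and ending at the odd-degree vertices), but no Eulerian circuit.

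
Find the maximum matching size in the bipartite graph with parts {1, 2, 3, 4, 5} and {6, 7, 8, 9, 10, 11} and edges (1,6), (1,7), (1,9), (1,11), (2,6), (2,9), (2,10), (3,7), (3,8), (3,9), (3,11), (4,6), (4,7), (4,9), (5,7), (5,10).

Step 1: List the neighbors of each left vertex:
  1: 6, 7, 9, 11
  2: 6, 9, 10
  3: 7, 8, 9, 11
  4: 6, 7, 9
  5: 7, 10

Step 2: Greedily match left vertices, then look for augmenting paths:
  Match 1 -- 11
  Match 2 -- 9
  Match 3 -- 7
  Match 4 -- 6
  Match 5 -- 10
  No augmenting path remains.

Step 3: Verify this is maximum:
  Matching size 5 = min(|L|, |R|) = min(5, 6), which is an upper bound, so this matching is maximum.

Maximum matching: {(1,11), (2,9), (3,7), (4,6), (5,10)}
Size: 5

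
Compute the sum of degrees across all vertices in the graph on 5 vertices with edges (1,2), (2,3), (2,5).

Step 1: Count edges incident to each vertex:
  deg(1) = 1 (neighbors: 2)
  deg(2) = 3 (neighbors: 1, 3, 5)
  deg(3) = 1 (neighbors: 2)
  deg(4) = 0 (neighbors: none)
  deg(5) = 1 (neighbors: 2)

Step 2: Sum all degrees:
  1 + 3 + 1 + 0 + 1 = 6

Verification: sum of degrees = 2 * |E| = 2 * 3 = 6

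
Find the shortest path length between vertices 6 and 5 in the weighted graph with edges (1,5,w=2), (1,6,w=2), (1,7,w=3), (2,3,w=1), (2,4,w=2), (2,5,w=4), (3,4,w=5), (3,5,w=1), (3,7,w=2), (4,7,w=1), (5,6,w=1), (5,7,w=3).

Step 1: Build adjacency list with weights:
  1: 5(w=2), 6(w=2), 7(w=3)
  2: 3(w=1), 4(w=2), 5(w=4)
  3: 2(w=1), 4(w=5), 5(w=1), 7(w=2)
  4: 2(w=2), 3(w=5), 7(w=1)
  5: 1(w=2), 2(w=4), 3(w=1), 6(w=1), 7(w=3)
  6: 1(w=2), 5(w=1)
  7: 1(w=3), 3(w=2), 4(w=1), 5(w=3)

Step 2: Apply Dijkstra's algorithm from vertex 6:
  Visit vertex 6 (distance=0)
    Update dist[1] = 2
    Update dist[5] = 1
  Visit vertex 5 (distance=1)
    Update dist[2] = 5
    Update dist[3] = 2
    Update dist[7] = 4

Step 3: Shortest path: 6 -> 5
Total weight: 1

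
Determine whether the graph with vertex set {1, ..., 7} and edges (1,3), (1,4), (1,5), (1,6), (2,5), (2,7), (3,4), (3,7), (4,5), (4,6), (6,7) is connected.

Step 1: Build adjacency list from edges:
  1: 3, 4, 5, 6
  2: 5, 7
  3: 1, 4, 7
  4: 1, 3, 5, 6
  5: 1, 2, 4
  6: 1, 4, 7
  7: 2, 3, 6

Step 2: Run BFS/DFS from vertex 1:
  Visited: {1, 3, 4, 5, 6, 7, 2}
  Reached 7 of 7 vertices

Step 3: All 7 vertices reached from vertex 1, so the graph is connected.
Answer: Yes, the graph is connected.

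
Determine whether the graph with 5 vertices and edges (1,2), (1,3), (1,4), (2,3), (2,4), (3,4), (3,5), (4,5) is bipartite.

Step 1: Attempt 2-coloring using BFS:
  Start at vertex 1, assign color 0
  Color vertex 2 with color 1 (neighbor of 1)
  Color vertex 3 with color 1 (neighbor of 1)
  Color vertex 4 with color 1 (neighbor of 1)

Step 2: Conflict found! Vertices 2 and 3 are adjacent but have the same color.
This means the graph contains an odd cycle.

The graph is NOT bipartite.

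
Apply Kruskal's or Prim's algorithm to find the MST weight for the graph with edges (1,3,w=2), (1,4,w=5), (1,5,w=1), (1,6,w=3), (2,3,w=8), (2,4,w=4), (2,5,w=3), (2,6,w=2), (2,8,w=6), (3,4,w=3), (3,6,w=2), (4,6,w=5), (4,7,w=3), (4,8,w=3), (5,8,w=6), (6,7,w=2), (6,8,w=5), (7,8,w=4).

Apply Kruskal's algorithm (sort edges by weight, add if no cycle):

Sorted edges by weight:
  (1,5) w=1
  (1,3) w=2
  (2,6) w=2
  (3,6) w=2
  (6,7) w=2
  (1,6) w=3
  (2,5) w=3
  (3,4) w=3
  (4,8) w=3
  (4,7) w=3
  (2,4) w=4
  (7,8) w=4
  (1,4) w=5
  (4,6) w=5
  (6,8) w=5
  (2,8) w=6
  (5,8) w=6
  (2,3) w=8

Add edge (1,5) w=1 -- no cycle. Running total: 1
Add edge (1,3) w=2 -- no cycle. Running total: 3
Add edge (2,6) w=2 -- no cycle. Running total: 5
Add edge (3,6) w=2 -- no cycle. Running total: 7
Add edge (6,7) w=2 -- no cycle. Running total: 9
Skip edge (1,6) w=3 -- would create cycle
Skip edge (2,5) w=3 -- would create cycle
Add edge (3,4) w=3 -- no cycle. Running total: 12
Add edge (4,8) w=3 -- no cycle. Running total: 15

MST edges: (1,5,w=1), (1,3,w=2), (2,6,w=2), (3,6,w=2), (6,7,w=2), (3,4,w=3), (4,8,w=3)
Total MST weight: 1 + 2 + 2 + 2 + 2 + 3 + 3 = 15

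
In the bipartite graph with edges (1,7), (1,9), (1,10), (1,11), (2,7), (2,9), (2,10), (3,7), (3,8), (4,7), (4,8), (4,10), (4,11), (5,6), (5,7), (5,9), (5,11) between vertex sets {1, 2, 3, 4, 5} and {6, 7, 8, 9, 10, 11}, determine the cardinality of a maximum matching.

Step 1: List the neighbors of each left vertex:
  1: 7, 9, 10, 11
  2: 7, 9, 10
  3: 7, 8
  4: 7, 8, 10, 11
  5: 6, 7, 9, 11

Step 2: Greedily match left vertices, then look for augmenting paths:
  Match 1 -- 7
  Match 2 -- 9
  Match 3 -- 8
  Match 4 -- 10
  Match 5 -- 6
  No augmenting path remains.

Step 3: Verify this is maximum:
  Matching size 5 = min(|L|, |R|) = min(5, 6), which is an upper bound, so this matching is maximum.

Maximum matching: {(1,7), (2,9), (3,8), (4,10), (5,6)}
Size: 5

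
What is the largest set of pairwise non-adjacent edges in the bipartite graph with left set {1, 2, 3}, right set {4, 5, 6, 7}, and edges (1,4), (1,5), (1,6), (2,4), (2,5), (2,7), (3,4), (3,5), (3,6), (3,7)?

Step 1: List the neighbors of each left vertex:
  1: 4, 5, 6
  2: 4, 5, 7
  3: 4, 5, 6, 7

Step 2: Greedily match left vertices, then look for augmenting paths:
  Match 1 -- 4
  Match 2 -- 5
  Match 3 -- 6
  No augmenting path remains.

Step 3: Verify this is maximum:
  Matching size 3 = min(|L|, |R|) = min(3, 4), which is an upper bound, so this matching is maximum.

Maximum matching: {(1,4), (2,5), (3,6)}
Size: 3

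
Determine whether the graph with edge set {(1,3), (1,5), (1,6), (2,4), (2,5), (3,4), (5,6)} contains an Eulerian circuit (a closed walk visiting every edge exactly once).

Step 1: Find the degree of each vertex:
  deg(1) = 3
  deg(2) = 2
  deg(3) = 2
  deg(4) = 2
  deg(5) = 3
  deg(6) = 2

Step 2: Count vertices with odd degree:
  Odd-degree vertices: 1, 5 (2 total)

Step 3: Apply Euler's theorem:
  - Eulerian circuit exists iff graph is connected and all vertices have even degree
  - Eulerian path exists iff graph is connected and has 0 or 2 odd-degree vertices

Graph is connected with exactly 2 odd-degree vertices (1, 5).
Eulerian path exists (starting and ending at the odd-degree vertices), but no Eulerian circuit.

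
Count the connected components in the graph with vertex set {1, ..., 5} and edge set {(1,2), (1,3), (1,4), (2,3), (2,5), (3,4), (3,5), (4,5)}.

Step 1: Build adjacency list from edges:
  1: 2, 3, 4
  2: 1, 3, 5
  3: 1, 2, 4, 5
  4: 1, 3, 5
  5: 2, 3, 4

Step 2: Run BFS/DFS from vertex 1:
  Visited: {1, 2, 3, 4, 5}
  Reached 5 of 5 vertices

Step 3: All 5 vertices reached from vertex 1, so the graph is connected.
Number of connected components: 1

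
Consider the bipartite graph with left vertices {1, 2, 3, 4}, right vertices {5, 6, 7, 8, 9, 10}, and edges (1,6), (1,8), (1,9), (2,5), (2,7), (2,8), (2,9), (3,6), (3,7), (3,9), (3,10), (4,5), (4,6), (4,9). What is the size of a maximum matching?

Step 1: List the neighbors of each left vertex:
  1: 6, 8, 9
  2: 5, 7, 8, 9
  3: 6, 7, 9, 10
  4: 5, 6, 9

Step 2: Greedily match left vertices, then look for augmenting paths:
  Match 1 -- 6
  Match 2 -- 5
  Match 3 -- 7
  Match 4 -- 9
  No augmenting path remains.

Step 3: Verify this is maximum:
  Matching size 4 = min(|L|, |R|) = min(4, 6), which is an upper bound, so this matching is maximum.

Maximum matching: {(1,6), (2,5), (3,7), (4,9)}
Size: 4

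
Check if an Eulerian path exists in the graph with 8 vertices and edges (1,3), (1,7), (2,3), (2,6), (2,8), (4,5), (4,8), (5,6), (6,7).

Step 1: Find the degree of each vertex:
  deg(1) = 2
  deg(2) = 3
  deg(3) = 2
  deg(4) = 2
  deg(5) = 2
  deg(6) = 3
  deg(7) = 2
  deg(8) = 2

Step 2: Count vertices with odd degree:
  Odd-degree vertices: 2, 6 (2 total)

Step 3: Apply Euler's theorem:
  - Eulerian circuit exists iff graph is connected and all vertices have even degree
  - Eulerian path exists iff graph is connected and has 0 or 2 odd-degree vertices

Graph is connected with exactly 2 odd-degree vertices (2, 6).
Eulerian path exists (starting and ending at the odd-degree vertices), but no Eulerian circuit.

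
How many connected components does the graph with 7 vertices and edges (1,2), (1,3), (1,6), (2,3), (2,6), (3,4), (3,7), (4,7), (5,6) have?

Step 1: Build adjacency list from edges:
  1: 2, 3, 6
  2: 1, 3, 6
  3: 1, 2, 4, 7
  4: 3, 7
  5: 6
  6: 1, 2, 5
  7: 3, 4

Step 2: Run BFS/DFS from vertex 1:
  Visited: {1, 2, 3, 6, 4, 7, 5}
  Reached 7 of 7 vertices

Step 3: All 7 vertices reached from vertex 1, so the graph is connected.
Number of connected components: 1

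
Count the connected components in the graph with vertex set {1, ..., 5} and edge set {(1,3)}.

Step 1: Build adjacency list from edges:
  1: 3
  2: (none)
  3: 1
  4: (none)
  5: (none)

Step 2: Run BFS/DFS from vertex 1:
  Visited: {1, 3}
  Reached 2 of 5 vertices

Step 3: Only 2 of 5 vertices reached. Graph is disconnected.
Connected components: {1, 3}, {2}, {4}, {5}
Number of connected components: 4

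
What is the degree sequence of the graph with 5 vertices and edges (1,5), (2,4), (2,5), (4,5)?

Step 1: Count edges incident to each vertex:
  deg(1) = 1 (neighbors: 5)
  deg(2) = 2 (neighbors: 4, 5)
  deg(3) = 0 (neighbors: none)
  deg(4) = 2 (neighbors: 2, 5)
  deg(5) = 3 (neighbors: 1, 2, 4)

Step 2: Sort degrees in non-increasing order:
  Degrees: [1, 2, 0, 2, 3] -> sorted: [3, 2, 2, 1, 0]

Degree sequence: [3, 2, 2, 1, 0]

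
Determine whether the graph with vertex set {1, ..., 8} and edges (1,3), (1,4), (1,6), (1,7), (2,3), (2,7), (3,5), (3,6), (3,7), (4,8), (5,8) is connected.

Step 1: Build adjacency list from edges:
  1: 3, 4, 6, 7
  2: 3, 7
  3: 1, 2, 5, 6, 7
  4: 1, 8
  5: 3, 8
  6: 1, 3
  7: 1, 2, 3
  8: 4, 5

Step 2: Run BFS/DFS from vertex 1:
  Visited: {1, 3, 4, 6, 7, 2, 5, 8}
  Reached 8 of 8 vertices

Step 3: All 8 vertices reached from vertex 1, so the graph is connected.
Answer: Yes, the graph is connected.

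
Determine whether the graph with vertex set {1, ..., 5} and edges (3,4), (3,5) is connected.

Step 1: Build adjacency list from edges:
  1: (none)
  2: (none)
  3: 4, 5
  4: 3
  5: 3

Step 2: Run BFS/DFS from vertex 1:
  Visited: {1}
  Reached 1 of 5 vertices

Step 3: Only 1 of 5 vertices reached. Graph is disconnected.
Connected components: {1}, {2}, {3, 4, 5}
Answer: No, the graph is not connected (3 components).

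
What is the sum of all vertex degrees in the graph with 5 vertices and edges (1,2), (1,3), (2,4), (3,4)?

Step 1: Count edges incident to each vertex:
  deg(1) = 2 (neighbors: 2, 3)
  deg(2) = 2 (neighbors: 1, 4)
  deg(3) = 2 (neighbors: 1, 4)
  deg(4) = 2 (neighbors: 2, 3)
  deg(5) = 0 (neighbors: none)

Step 2: Sum all degrees:
  2 + 2 + 2 + 2 + 0 = 8

Verification: sum of degrees = 2 * |E| = 2 * 4 = 8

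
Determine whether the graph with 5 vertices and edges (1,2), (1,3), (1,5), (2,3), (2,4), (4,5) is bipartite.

Step 1: Attempt 2-coloring using BFS:
  Start at vertex 1, assign color 0
  Color vertex 2 with color 1 (neighbor of 1)
  Color vertex 3 with color 1 (neighbor of 1)
  Color vertex 5 with color 1 (neighbor of 1)

Step 2: Conflict found! Vertices 2 and 3 are adjacent but have the same color.
This means the graph contains an odd cycle.

The graph is NOT bipartite.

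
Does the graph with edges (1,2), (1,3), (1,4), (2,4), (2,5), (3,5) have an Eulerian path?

Step 1: Find the degree of each vertex:
  deg(1) = 3
  deg(2) = 3
  deg(3) = 2
  deg(4) = 2
  deg(5) = 2

Step 2: Count vertices with odd degree:
  Odd-degree vertices: 1, 2 (2 total)

Step 3: Apply Euler's theorem:
  - Eulerian circuit exists iff graph is connected and all vertices have even degree
  - Eulerian path exists iff graph is connected and has 0 or 2 odd-degree vertices

Graph is connected with exactly 2 odd-degree vertices (1, 2).
Eulerian path exists (starting and ending at the odd-degree vertices), but no Eulerian circuit.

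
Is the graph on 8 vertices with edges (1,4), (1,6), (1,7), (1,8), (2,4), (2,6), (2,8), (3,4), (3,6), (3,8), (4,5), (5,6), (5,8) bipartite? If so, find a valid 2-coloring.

Step 1: Attempt 2-coloring using BFS:
  Start at vertex 1, assign color 0
  Color vertex 4 with color 1 (neighbor of 1)
  Color vertex 6 with color 1 (neighbor of 1)
  Color vertex 7 with color 1 (neighbor of 1)
  Color vertex 8 with color 1 (neighbor of 1)
  Color vertex 2 with color 0 (neighbor of 4)
  Color vertex 3 with color 0 (neighbor of 4)
  Color vertex 5 with color 0 (neighbor of 4)

Step 2: 2-coloring succeeded. No conflicts found.
  Set A (color 0): {1, 2, 3, 5}
  Set B (color 1): {4, 6, 7, 8}

The graph is bipartite with partition {1, 2, 3, 5}, {4, 6, 7, 8}.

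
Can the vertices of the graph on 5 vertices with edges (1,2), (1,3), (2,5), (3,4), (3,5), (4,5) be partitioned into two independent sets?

Step 1: Attempt 2-coloring using BFS:
  Start at vertex 1, assign color 0
  Color vertex 2 with color 1 (neighbor of 1)
  Color vertex 3 with color 1 (neighbor of 1)
  Color vertex 5 with color 0 (neighbor of 2)
  Color vertex 4 with color 0 (neighbor of 3)

Step 2: Conflict found! Vertices 5 and 4 are adjacent but have the same color.
This means the graph contains an odd cycle.

The graph is NOT bipartite.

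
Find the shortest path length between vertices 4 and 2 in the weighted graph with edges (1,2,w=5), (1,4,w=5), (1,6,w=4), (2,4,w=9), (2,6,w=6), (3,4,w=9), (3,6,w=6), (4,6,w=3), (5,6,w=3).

Step 1: Build adjacency list with weights:
  1: 2(w=5), 4(w=5), 6(w=4)
  2: 1(w=5), 4(w=9), 6(w=6)
  3: 4(w=9), 6(w=6)
  4: 1(w=5), 2(w=9), 3(w=9), 6(w=3)
  5: 6(w=3)
  6: 1(w=4), 2(w=6), 3(w=6), 4(w=3), 5(w=3)

Step 2: Apply Dijkstra's algorithm from vertex 4:
  Visit vertex 4 (distance=0)
    Update dist[1] = 5
    Update dist[2] = 9
    Update dist[3] = 9
    Update dist[6] = 3
  Visit vertex 6 (distance=3)
    Update dist[5] = 6
  Visit vertex 1 (distance=5)
  Visit vertex 5 (distance=6)
  Visit vertex 2 (distance=9)

Step 3: Shortest path: 4 -> 2
Total weight: 9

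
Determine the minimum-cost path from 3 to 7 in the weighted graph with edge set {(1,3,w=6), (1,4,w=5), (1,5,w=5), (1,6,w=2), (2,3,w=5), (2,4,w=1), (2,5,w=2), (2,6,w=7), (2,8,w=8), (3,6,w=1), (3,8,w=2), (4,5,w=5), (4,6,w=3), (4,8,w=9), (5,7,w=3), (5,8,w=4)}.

Step 1: Build adjacency list with weights:
  1: 3(w=6), 4(w=5), 5(w=5), 6(w=2)
  2: 3(w=5), 4(w=1), 5(w=2), 6(w=7), 8(w=8)
  3: 1(w=6), 2(w=5), 6(w=1), 8(w=2)
  4: 1(w=5), 2(w=1), 5(w=5), 6(w=3), 8(w=9)
  5: 1(w=5), 2(w=2), 4(w=5), 7(w=3), 8(w=4)
  6: 1(w=2), 2(w=7), 3(w=1), 4(w=3)
  7: 5(w=3)
  8: 2(w=8), 3(w=2), 4(w=9), 5(w=4)

Step 2: Apply Dijkstra's algorithm from vertex 3:
  Visit vertex 3 (distance=0)
    Update dist[1] = 6
    Update dist[2] = 5
    Update dist[6] = 1
    Update dist[8] = 2
  Visit vertex 6 (distance=1)
    Update dist[1] = 3
    Update dist[4] = 4
  Visit vertex 8 (distance=2)
    Update dist[5] = 6
  Visit vertex 1 (distance=3)
  Visit vertex 4 (distance=4)
  Visit vertex 2 (distance=5)
  Visit vertex 5 (distance=6)
    Update dist[7] = 9
  Visit vertex 7 (distance=9)

Step 3: Shortest path: 3 -> 8 -> 5 -> 7
Total weight: 2 + 4 + 3 = 9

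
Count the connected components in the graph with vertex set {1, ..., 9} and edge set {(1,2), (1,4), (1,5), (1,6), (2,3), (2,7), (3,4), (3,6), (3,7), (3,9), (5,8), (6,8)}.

Step 1: Build adjacency list from edges:
  1: 2, 4, 5, 6
  2: 1, 3, 7
  3: 2, 4, 6, 7, 9
  4: 1, 3
  5: 1, 8
  6: 1, 3, 8
  7: 2, 3
  8: 5, 6
  9: 3

Step 2: Run BFS/DFS from vertex 1:
  Visited: {1, 2, 4, 5, 6, 3, 7, 8, 9}
  Reached 9 of 9 vertices

Step 3: All 9 vertices reached from vertex 1, so the graph is connected.
Number of connected components: 1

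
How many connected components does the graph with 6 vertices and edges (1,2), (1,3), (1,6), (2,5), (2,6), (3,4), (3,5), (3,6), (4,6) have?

Step 1: Build adjacency list from edges:
  1: 2, 3, 6
  2: 1, 5, 6
  3: 1, 4, 5, 6
  4: 3, 6
  5: 2, 3
  6: 1, 2, 3, 4

Step 2: Run BFS/DFS from vertex 1:
  Visited: {1, 2, 3, 6, 5, 4}
  Reached 6 of 6 vertices

Step 3: All 6 vertices reached from vertex 1, so the graph is connected.
Number of connected components: 1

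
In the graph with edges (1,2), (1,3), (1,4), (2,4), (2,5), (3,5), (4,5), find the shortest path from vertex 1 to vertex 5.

Step 1: Build adjacency list:
  1: 2, 3, 4
  2: 1, 4, 5
  3: 1, 5
  4: 1, 2, 5
  5: 2, 3, 4

Step 2: BFS from vertex 1 to find shortest path to 5:
  vertex 2 reached at distance 1
  vertex 3 reached at distance 1
  vertex 4 reached at distance 1
  vertex 5 reached at distance 2

Step 3: Shortest path: 1 -> 4 -> 5
Path length: 2 edges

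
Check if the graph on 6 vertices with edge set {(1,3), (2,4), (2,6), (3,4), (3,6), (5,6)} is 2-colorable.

Step 1: Attempt 2-coloring using BFS:
  Start at vertex 1, assign color 0
  Color vertex 3 with color 1 (neighbor of 1)
  Color vertex 4 with color 0 (neighbor of 3)
  Color vertex 6 with color 0 (neighbor of 3)
  Color vertex 2 with color 1 (neighbor of 4)
  Color vertex 5 with color 1 (neighbor of 6)

Step 2: 2-coloring succeeded. No conflicts found.
  Set A (color 0): {1, 4, 6}
  Set B (color 1): {2, 3, 5}

The graph is bipartite with partition {1, 4, 6}, {2, 3, 5}.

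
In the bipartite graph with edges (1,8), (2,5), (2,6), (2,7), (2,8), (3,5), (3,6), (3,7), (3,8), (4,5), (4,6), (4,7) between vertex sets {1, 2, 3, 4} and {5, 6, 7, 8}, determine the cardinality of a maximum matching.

Step 1: List the neighbors of each left vertex:
  1: 8
  2: 5, 6, 7, 8
  3: 5, 6, 7, 8
  4: 5, 6, 7

Step 2: Greedily match left vertices, then look for augmenting paths:
  Match 1 -- 8
  Match 2 -- 5
  Match 3 -- 6
  Match 4 -- 7
  No augmenting path remains.

Step 3: Verify this is maximum:
  Matching size 4 = min(|L|, |R|) = min(4, 4), which is an upper bound, so this matching is maximum.

Maximum matching: {(1,8), (2,5), (3,6), (4,7)}
Size: 4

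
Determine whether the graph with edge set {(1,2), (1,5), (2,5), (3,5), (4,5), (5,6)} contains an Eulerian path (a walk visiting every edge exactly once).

Step 1: Find the degree of each vertex:
  deg(1) = 2
  deg(2) = 2
  deg(3) = 1
  deg(4) = 1
  deg(5) = 5
  deg(6) = 1

Step 2: Count vertices with odd degree:
  Odd-degree vertices: 3, 4, 5, 6 (4 total)

Step 3: Apply Euler's theorem:
  - Eulerian circuit exists iff graph is connected and all vertices have even degree
  - Eulerian path exists iff graph is connected and has 0 or 2 odd-degree vertices

Graph has 4 odd-degree vertices (need 0 or 2).
Neither Eulerian path nor Eulerian circuit exists.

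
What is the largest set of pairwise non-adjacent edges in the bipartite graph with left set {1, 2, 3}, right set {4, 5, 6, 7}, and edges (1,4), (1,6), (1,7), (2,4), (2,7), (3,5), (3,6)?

Step 1: List the neighbors of each left vertex:
  1: 4, 6, 7
  2: 4, 7
  3: 5, 6

Step 2: Greedily match left vertices, then look for augmenting paths:
  Match 1 -- 4
  Match 2 -- 7
  Match 3 -- 5
  No augmenting path remains.

Step 3: Verify this is maximum:
  Matching size 3 = min(|L|, |R|) = min(3, 4), which is an upper bound, so this matching is maximum.

Maximum matching: {(1,4), (2,7), (3,5)}
Size: 3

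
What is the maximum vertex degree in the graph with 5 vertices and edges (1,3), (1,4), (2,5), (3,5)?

Step 1: Count edges incident to each vertex:
  deg(1) = 2 (neighbors: 3, 4)
  deg(2) = 1 (neighbors: 5)
  deg(3) = 2 (neighbors: 1, 5)
  deg(4) = 1 (neighbors: 1)
  deg(5) = 2 (neighbors: 2, 3)

Step 2: Find maximum:
  max(2, 1, 2, 1, 2) = 2 (vertex 1)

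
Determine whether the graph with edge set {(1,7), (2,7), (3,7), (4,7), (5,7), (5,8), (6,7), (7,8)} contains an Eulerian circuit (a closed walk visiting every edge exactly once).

Step 1: Find the degree of each vertex:
  deg(1) = 1
  deg(2) = 1
  deg(3) = 1
  deg(4) = 1
  deg(5) = 2
  deg(6) = 1
  deg(7) = 7
  deg(8) = 2

Step 2: Count vertices with odd degree:
  Odd-degree vertices: 1, 2, 3, 4, 6, 7 (6 total)

Step 3: Apply Euler's theorem:
  - Eulerian circuit exists iff graph is connected and all vertices have even degree
  - Eulerian path exists iff graph is connected and has 0 or 2 odd-degree vertices

Graph has 6 odd-degree vertices (need 0 or 2).
Neither Eulerian path nor Eulerian circuit exists.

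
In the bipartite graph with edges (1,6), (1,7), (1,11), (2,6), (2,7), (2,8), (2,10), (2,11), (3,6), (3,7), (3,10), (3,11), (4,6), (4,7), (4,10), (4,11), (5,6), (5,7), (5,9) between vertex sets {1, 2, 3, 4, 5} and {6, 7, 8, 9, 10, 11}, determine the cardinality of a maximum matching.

Step 1: List the neighbors of each left vertex:
  1: 6, 7, 11
  2: 6, 7, 8, 10, 11
  3: 6, 7, 10, 11
  4: 6, 7, 10, 11
  5: 6, 7, 9

Step 2: Greedily match left vertices, then look for augmenting paths:
  Match 1 -- 6
  Match 2 -- 7
  Match 3 -- 10
  Match 4 -- 11
  Match 5 -- 9
  No augmenting path remains.

Step 3: Verify this is maximum:
  Matching size 5 = min(|L|, |R|) = min(5, 6), which is an upper bound, so this matching is maximum.

Maximum matching: {(1,6), (2,7), (3,10), (4,11), (5,9)}
Size: 5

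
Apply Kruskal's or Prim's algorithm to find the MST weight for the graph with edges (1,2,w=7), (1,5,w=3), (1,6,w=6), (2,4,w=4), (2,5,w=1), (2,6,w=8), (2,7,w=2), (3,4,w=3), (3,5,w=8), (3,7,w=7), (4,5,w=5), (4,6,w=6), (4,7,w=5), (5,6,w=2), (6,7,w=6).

Apply Kruskal's algorithm (sort edges by weight, add if no cycle):

Sorted edges by weight:
  (2,5) w=1
  (2,7) w=2
  (5,6) w=2
  (1,5) w=3
  (3,4) w=3
  (2,4) w=4
  (4,7) w=5
  (4,5) w=5
  (1,6) w=6
  (4,6) w=6
  (6,7) w=6
  (1,2) w=7
  (3,7) w=7
  (2,6) w=8
  (3,5) w=8

Add edge (2,5) w=1 -- no cycle. Running total: 1
Add edge (2,7) w=2 -- no cycle. Running total: 3
Add edge (5,6) w=2 -- no cycle. Running total: 5
Add edge (1,5) w=3 -- no cycle. Running total: 8
Add edge (3,4) w=3 -- no cycle. Running total: 11
Add edge (2,4) w=4 -- no cycle. Running total: 15

MST edges: (2,5,w=1), (2,7,w=2), (5,6,w=2), (1,5,w=3), (3,4,w=3), (2,4,w=4)
Total MST weight: 1 + 2 + 2 + 3 + 3 + 4 = 15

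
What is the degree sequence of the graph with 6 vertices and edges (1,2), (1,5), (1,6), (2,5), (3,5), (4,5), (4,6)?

Step 1: Count edges incident to each vertex:
  deg(1) = 3 (neighbors: 2, 5, 6)
  deg(2) = 2 (neighbors: 1, 5)
  deg(3) = 1 (neighbors: 5)
  deg(4) = 2 (neighbors: 5, 6)
  deg(5) = 4 (neighbors: 1, 2, 3, 4)
  deg(6) = 2 (neighbors: 1, 4)

Step 2: Sort degrees in non-increasing order:
  Degrees: [3, 2, 1, 2, 4, 2] -> sorted: [4, 3, 2, 2, 2, 1]

Degree sequence: [4, 3, 2, 2, 2, 1]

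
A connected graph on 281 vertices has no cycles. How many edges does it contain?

A tree on n vertices always has exactly n - 1 edges.
For n = 281: edges = 281 - 1 = 280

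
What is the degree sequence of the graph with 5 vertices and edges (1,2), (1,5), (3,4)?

Step 1: Count edges incident to each vertex:
  deg(1) = 2 (neighbors: 2, 5)
  deg(2) = 1 (neighbors: 1)
  deg(3) = 1 (neighbors: 4)
  deg(4) = 1 (neighbors: 3)
  deg(5) = 1 (neighbors: 1)

Step 2: Sort degrees in non-increasing order:
  Degrees: [2, 1, 1, 1, 1] -> sorted: [2, 1, 1, 1, 1]

Degree sequence: [2, 1, 1, 1, 1]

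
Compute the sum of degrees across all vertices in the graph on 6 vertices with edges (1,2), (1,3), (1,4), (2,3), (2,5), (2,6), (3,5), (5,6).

Step 1: Count edges incident to each vertex:
  deg(1) = 3 (neighbors: 2, 3, 4)
  deg(2) = 4 (neighbors: 1, 3, 5, 6)
  deg(3) = 3 (neighbors: 1, 2, 5)
  deg(4) = 1 (neighbors: 1)
  deg(5) = 3 (neighbors: 2, 3, 6)
  deg(6) = 2 (neighbors: 2, 5)

Step 2: Sum all degrees:
  3 + 4 + 3 + 1 + 3 + 2 = 16

Verification: sum of degrees = 2 * |E| = 2 * 8 = 16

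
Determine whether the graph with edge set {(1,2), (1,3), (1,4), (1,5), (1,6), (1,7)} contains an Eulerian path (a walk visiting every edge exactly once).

Step 1: Find the degree of each vertex:
  deg(1) = 6
  deg(2) = 1
  deg(3) = 1
  deg(4) = 1
  deg(5) = 1
  deg(6) = 1
  deg(7) = 1

Step 2: Count vertices with odd degree:
  Odd-degree vertices: 2, 3, 4, 5, 6, 7 (6 total)

Step 3: Apply Euler's theorem:
  - Eulerian circuit exists iff graph is connected and all vertices have even degree
  - Eulerian path exists iff graph is connected and has 0 or 2 odd-degree vertices

Graph has 6 odd-degree vertices (need 0 or 2).
Neither Eulerian path nor Eulerian circuit exists.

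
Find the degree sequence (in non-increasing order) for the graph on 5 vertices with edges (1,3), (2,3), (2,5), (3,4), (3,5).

Step 1: Count edges incident to each vertex:
  deg(1) = 1 (neighbors: 3)
  deg(2) = 2 (neighbors: 3, 5)
  deg(3) = 4 (neighbors: 1, 2, 4, 5)
  deg(4) = 1 (neighbors: 3)
  deg(5) = 2 (neighbors: 2, 3)

Step 2: Sort degrees in non-increasing order:
  Degrees: [1, 2, 4, 1, 2] -> sorted: [4, 2, 2, 1, 1]

Degree sequence: [4, 2, 2, 1, 1]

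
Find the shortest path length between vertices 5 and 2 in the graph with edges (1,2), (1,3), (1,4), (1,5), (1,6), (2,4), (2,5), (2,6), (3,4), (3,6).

Step 1: Build adjacency list:
  1: 2, 3, 4, 5, 6
  2: 1, 4, 5, 6
  3: 1, 4, 6
  4: 1, 2, 3
  5: 1, 2
  6: 1, 2, 3

Step 2: BFS from vertex 5 to find shortest path to 2:
  vertex 1 reached at distance 1
  vertex 2 reached at distance 1

Step 3: Shortest path: 5 -> 2
Path length: 1 edge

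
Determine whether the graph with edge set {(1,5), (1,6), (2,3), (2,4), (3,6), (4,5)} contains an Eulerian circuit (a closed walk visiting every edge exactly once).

Step 1: Find the degree of each vertex:
  deg(1) = 2
  deg(2) = 2
  deg(3) = 2
  deg(4) = 2
  deg(5) = 2
  deg(6) = 2

Step 2: Count vertices with odd degree:
  All vertices have even degree (0 odd-degree vertices)

Step 3: Apply Euler's theorem:
  - Eulerian circuit exists iff graph is connected and all vertices have even degree
  - Eulerian path exists iff graph is connected and has 0 or 2 odd-degree vertices

Graph is connected with 0 odd-degree vertices.
Both Eulerian circuit and Eulerian path exist.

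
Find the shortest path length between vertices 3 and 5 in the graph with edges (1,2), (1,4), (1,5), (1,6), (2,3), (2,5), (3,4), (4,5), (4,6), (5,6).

Step 1: Build adjacency list:
  1: 2, 4, 5, 6
  2: 1, 3, 5
  3: 2, 4
  4: 1, 3, 5, 6
  5: 1, 2, 4, 6
  6: 1, 4, 5

Step 2: BFS from vertex 3 to find shortest path to 5:
  vertex 2 reached at distance 1
  vertex 4 reached at distance 1
  vertex 1 reached at distance 2
  vertex 5 reached at distance 2

Step 3: Shortest path: 3 -> 2 -> 5
Path length: 2 edges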